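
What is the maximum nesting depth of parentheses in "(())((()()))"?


Input: "(())((()()))"
Tracking depth:
  Position 0 '(': depth becomes 1
  Position 1 '(': depth becomes 2
  Position 2 ')': depth becomes 1
  Position 3 ')': depth becomes 0
  Position 4 '(': depth becomes 1
  Position 5 '(': depth becomes 2
  Position 6 '(': depth becomes 3
  Position 7 ')': depth becomes 2
  Position 8 '(': depth becomes 3
  Position 9 ')': depth becomes 2
  Position 10 ')': depth becomes 1
  Position 11 ')': depth becomes 0
Maximum depth reached: 3

3


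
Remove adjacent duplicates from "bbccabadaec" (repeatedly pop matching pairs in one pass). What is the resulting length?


Input: bbccabadaec
Stack-based adjacent duplicate removal:
  Read 'b': push. Stack: b
  Read 'b': matches stack top 'b' => pop. Stack: (empty)
  Read 'c': push. Stack: c
  Read 'c': matches stack top 'c' => pop. Stack: (empty)
  Read 'a': push. Stack: a
  Read 'b': push. Stack: ab
  Read 'a': push. Stack: aba
  Read 'd': push. Stack: abad
  Read 'a': push. Stack: abada
  Read 'e': push. Stack: abadae
  Read 'c': push. Stack: abadaec
Final stack: "abadaec" (length 7)

7


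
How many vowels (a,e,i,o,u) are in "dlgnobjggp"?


Input: dlgnobjggp
Checking each character:
  'd' at position 0: consonant
  'l' at position 1: consonant
  'g' at position 2: consonant
  'n' at position 3: consonant
  'o' at position 4: vowel (running total: 1)
  'b' at position 5: consonant
  'j' at position 6: consonant
  'g' at position 7: consonant
  'g' at position 8: consonant
  'p' at position 9: consonant
Total vowels: 1

1


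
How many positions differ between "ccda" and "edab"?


Comparing "ccda" and "edab" position by position:
  Position 0: 'c' vs 'e' => DIFFER
  Position 1: 'c' vs 'd' => DIFFER
  Position 2: 'd' vs 'a' => DIFFER
  Position 3: 'a' vs 'b' => DIFFER
Positions that differ: 4

4


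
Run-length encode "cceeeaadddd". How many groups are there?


Input: cceeeaadddd
Scanning for consecutive runs:
  Group 1: 'c' x 2 (positions 0-1)
  Group 2: 'e' x 3 (positions 2-4)
  Group 3: 'a' x 2 (positions 5-6)
  Group 4: 'd' x 4 (positions 7-10)
Total groups: 4

4


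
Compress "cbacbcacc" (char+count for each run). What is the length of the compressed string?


Input: cbacbcacc
Runs:
  'c' x 1 => "c1"
  'b' x 1 => "b1"
  'a' x 1 => "a1"
  'c' x 1 => "c1"
  'b' x 1 => "b1"
  'c' x 1 => "c1"
  'a' x 1 => "a1"
  'c' x 2 => "c2"
Compressed: "c1b1a1c1b1c1a1c2"
Compressed length: 16

16


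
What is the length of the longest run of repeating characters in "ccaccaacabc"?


Input: "ccaccaacabc"
Scanning for longest run:
  Position 1 ('c'): continues run of 'c', length=2
  Position 2 ('a'): new char, reset run to 1
  Position 3 ('c'): new char, reset run to 1
  Position 4 ('c'): continues run of 'c', length=2
  Position 5 ('a'): new char, reset run to 1
  Position 6 ('a'): continues run of 'a', length=2
  Position 7 ('c'): new char, reset run to 1
  Position 8 ('a'): new char, reset run to 1
  Position 9 ('b'): new char, reset run to 1
  Position 10 ('c'): new char, reset run to 1
Longest run: 'c' with length 2

2


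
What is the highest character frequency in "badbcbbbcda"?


Input: badbcbbbcda
Character counts:
  'a': 2
  'b': 5
  'c': 2
  'd': 2
Maximum frequency: 5

5


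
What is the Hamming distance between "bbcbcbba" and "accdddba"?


Comparing "bbcbcbba" and "accdddba" position by position:
  Position 0: 'b' vs 'a' => differ
  Position 1: 'b' vs 'c' => differ
  Position 2: 'c' vs 'c' => same
  Position 3: 'b' vs 'd' => differ
  Position 4: 'c' vs 'd' => differ
  Position 5: 'b' vs 'd' => differ
  Position 6: 'b' vs 'b' => same
  Position 7: 'a' vs 'a' => same
Total differences (Hamming distance): 5

5


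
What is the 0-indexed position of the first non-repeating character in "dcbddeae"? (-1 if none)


Input: dcbddeae
Character frequencies:
  'a': 1
  'b': 1
  'c': 1
  'd': 3
  'e': 2
Scanning left to right for freq == 1:
  Position 0 ('d'): freq=3, skip
  Position 1 ('c'): unique! => answer = 1

1


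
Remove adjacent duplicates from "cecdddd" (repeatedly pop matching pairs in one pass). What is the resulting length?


Input: cecdddd
Stack-based adjacent duplicate removal:
  Read 'c': push. Stack: c
  Read 'e': push. Stack: ce
  Read 'c': push. Stack: cec
  Read 'd': push. Stack: cecd
  Read 'd': matches stack top 'd' => pop. Stack: cec
  Read 'd': push. Stack: cecd
  Read 'd': matches stack top 'd' => pop. Stack: cec
Final stack: "cec" (length 3)

3


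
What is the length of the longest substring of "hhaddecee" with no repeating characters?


Input: "hhaddecee"
Sliding window (track last position of each char):
  Position 0 ('h'): window [0,0] length 1 -- new best
  Position 1 ('h'): repeat (last at 0), move window start to 1
  Position 1 ('h'): window [1,1] length 1
  Position 2 ('a'): window [1,2] length 2 -- new best
  Position 3 ('d'): window [1,3] length 3 -- new best
  Position 4 ('d'): repeat (last at 3), move window start to 4
  Position 4 ('d'): window [4,4] length 1
  Position 5 ('e'): window [4,5] length 2
  Position 6 ('c'): window [4,6] length 3
  Position 7 ('e'): repeat (last at 5), move window start to 6
  Position 7 ('e'): window [6,7] length 2
  Position 8 ('e'): repeat (last at 7), move window start to 8
  Position 8 ('e'): window [8,8] length 1
Longest substring with no repeats: "had" with length 3

3


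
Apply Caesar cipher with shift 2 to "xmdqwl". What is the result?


Caesar cipher: shift "xmdqwl" by 2
  'x' (pos 23) + 2 = pos 25 = 'z'
  'm' (pos 12) + 2 = pos 14 = 'o'
  'd' (pos 3) + 2 = pos 5 = 'f'
  'q' (pos 16) + 2 = pos 18 = 's'
  'w' (pos 22) + 2 = pos 24 = 'y'
  'l' (pos 11) + 2 = pos 13 = 'n'
Result: zofsyn

zofsyn


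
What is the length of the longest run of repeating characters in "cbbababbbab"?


Input: "cbbababbbab"
Scanning for longest run:
  Position 1 ('b'): new char, reset run to 1
  Position 2 ('b'): continues run of 'b', length=2
  Position 3 ('a'): new char, reset run to 1
  Position 4 ('b'): new char, reset run to 1
  Position 5 ('a'): new char, reset run to 1
  Position 6 ('b'): new char, reset run to 1
  Position 7 ('b'): continues run of 'b', length=2
  Position 8 ('b'): continues run of 'b', length=3
  Position 9 ('a'): new char, reset run to 1
  Position 10 ('b'): new char, reset run to 1
Longest run: 'b' with length 3

3


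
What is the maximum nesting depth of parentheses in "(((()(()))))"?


Input: "(((()(()))))"
Tracking depth:
  Position 0 '(': depth becomes 1
  Position 1 '(': depth becomes 2
  Position 2 '(': depth becomes 3
  Position 3 '(': depth becomes 4
  Position 4 ')': depth becomes 3
  Position 5 '(': depth becomes 4
  Position 6 '(': depth becomes 5
  Position 7 ')': depth becomes 4
  Position 8 ')': depth becomes 3
  Position 9 ')': depth becomes 2
  Position 10 ')': depth becomes 1
  Position 11 ')': depth becomes 0
Maximum depth reached: 5

5


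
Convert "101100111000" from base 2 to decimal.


Input: "101100111000" in base 2
Positional expansion:
  Digit '1' (value 1) x 2^11 = 2048
  Digit '0' (value 0) x 2^10 = 0
  Digit '1' (value 1) x 2^9 = 512
  Digit '1' (value 1) x 2^8 = 256
  Digit '0' (value 0) x 2^7 = 0
  Digit '0' (value 0) x 2^6 = 0
  Digit '1' (value 1) x 2^5 = 32
  Digit '1' (value 1) x 2^4 = 16
  Digit '1' (value 1) x 2^3 = 8
  Digit '0' (value 0) x 2^2 = 0
  Digit '0' (value 0) x 2^1 = 0
  Digit '0' (value 0) x 2^0 = 0
Sum = 2872

2872


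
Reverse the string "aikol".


Input: aikol
Reading characters right to left:
  Position 4: 'l'
  Position 3: 'o'
  Position 2: 'k'
  Position 1: 'i'
  Position 0: 'a'
Reversed: lokia

lokia


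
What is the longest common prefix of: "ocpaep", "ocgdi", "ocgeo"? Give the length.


Words: ocpaep, ocgdi, ocgeo
  Position 0: all 'o' => match
  Position 1: all 'c' => match
  Position 2: ('p', 'g', 'g') => mismatch, stop
LCP = "oc" (length 2)

2


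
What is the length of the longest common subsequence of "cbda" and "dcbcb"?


LCS of "cbda" and "dcbcb"
DP table:
           d    c    b    c    b
      0    0    0    0    0    0
  c   0    0    1    1    1    1
  b   0    0    1    2    2    2
  d   0    1    1    2    2    2
  a   0    1    1    2    2    2
LCS length = dp[4][5] = 2

2


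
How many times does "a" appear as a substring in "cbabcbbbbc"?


Searching for "a" in "cbabcbbbbc"
Scanning each position:
  Position 0: "c" => no
  Position 1: "b" => no
  Position 2: "a" => MATCH
  Position 3: "b" => no
  Position 4: "c" => no
  Position 5: "b" => no
  Position 6: "b" => no
  Position 7: "b" => no
  Position 8: "b" => no
  Position 9: "c" => no
Total occurrences: 1

1


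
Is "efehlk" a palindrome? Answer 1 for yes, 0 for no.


Input: efehlk
Reversed: klhefe
  Compare pos 0 ('e') with pos 5 ('k'): MISMATCH
  Compare pos 1 ('f') with pos 4 ('l'): MISMATCH
  Compare pos 2 ('e') with pos 3 ('h'): MISMATCH
Result: not a palindrome

0


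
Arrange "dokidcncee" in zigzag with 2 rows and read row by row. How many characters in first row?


Zigzag "dokidcncee" into 2 rows:
Placing characters:
  'd' => row 0
  'o' => row 1
  'k' => row 0
  'i' => row 1
  'd' => row 0
  'c' => row 1
  'n' => row 0
  'c' => row 1
  'e' => row 0
  'e' => row 1
Rows:
  Row 0: "dkdne"
  Row 1: "oicce"
First row length: 5

5


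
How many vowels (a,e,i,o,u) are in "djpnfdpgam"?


Input: djpnfdpgam
Checking each character:
  'd' at position 0: consonant
  'j' at position 1: consonant
  'p' at position 2: consonant
  'n' at position 3: consonant
  'f' at position 4: consonant
  'd' at position 5: consonant
  'p' at position 6: consonant
  'g' at position 7: consonant
  'a' at position 8: vowel (running total: 1)
  'm' at position 9: consonant
Total vowels: 1

1


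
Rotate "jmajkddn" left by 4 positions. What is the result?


Input: "jmajkddn", rotate left by 4
First 4 characters: "jmaj"
Remaining characters: "kddn"
Concatenate remaining + first: "kddn" + "jmaj" = "kddnjmaj"

kddnjmaj


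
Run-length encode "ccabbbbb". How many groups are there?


Input: ccabbbbb
Scanning for consecutive runs:
  Group 1: 'c' x 2 (positions 0-1)
  Group 2: 'a' x 1 (positions 2-2)
  Group 3: 'b' x 5 (positions 3-7)
Total groups: 3

3


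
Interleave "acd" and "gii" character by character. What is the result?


Interleaving "acd" and "gii":
  Position 0: 'a' from first, 'g' from second => "ag"
  Position 1: 'c' from first, 'i' from second => "ci"
  Position 2: 'd' from first, 'i' from second => "di"
Result: agcidi

agcidi


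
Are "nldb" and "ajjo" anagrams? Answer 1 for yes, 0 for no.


Strings: "nldb", "ajjo"
Sorted first:  bdln
Sorted second: ajjo
Differ at position 0: 'b' vs 'a' => not anagrams

0


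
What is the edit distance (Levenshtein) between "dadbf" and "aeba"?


Computing edit distance: "dadbf" -> "aeba"
DP table:
           a    e    b    a
      0    1    2    3    4
  d   1    1    2    3    4
  a   2    1    2    3    3
  d   3    2    2    3    4
  b   4    3    3    2    3
  f   5    4    4    3    3
Edit distance = dp[5][4] = 3

3


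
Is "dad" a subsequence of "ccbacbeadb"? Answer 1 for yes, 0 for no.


Check if "dad" is a subsequence of "ccbacbeadb"
Greedy scan:
  Position 0 ('c'): no match needed
  Position 1 ('c'): no match needed
  Position 2 ('b'): no match needed
  Position 3 ('a'): no match needed
  Position 4 ('c'): no match needed
  Position 5 ('b'): no match needed
  Position 6 ('e'): no match needed
  Position 7 ('a'): no match needed
  Position 8 ('d'): matches sub[0] = 'd'
  Position 9 ('b'): no match needed
Only matched 1/3 characters => not a subsequence

0


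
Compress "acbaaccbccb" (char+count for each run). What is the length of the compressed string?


Input: acbaaccbccb
Runs:
  'a' x 1 => "a1"
  'c' x 1 => "c1"
  'b' x 1 => "b1"
  'a' x 2 => "a2"
  'c' x 2 => "c2"
  'b' x 1 => "b1"
  'c' x 2 => "c2"
  'b' x 1 => "b1"
Compressed: "a1c1b1a2c2b1c2b1"
Compressed length: 16

16


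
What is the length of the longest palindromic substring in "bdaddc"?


Input: "bdaddc"
Checking substrings for palindromes:
  [1:4] "dad" (len 3) => palindrome
  [3:5] "dd" (len 2) => palindrome
Longest palindromic substring: "dad" with length 3

3


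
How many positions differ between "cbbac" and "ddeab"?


Comparing "cbbac" and "ddeab" position by position:
  Position 0: 'c' vs 'd' => DIFFER
  Position 1: 'b' vs 'd' => DIFFER
  Position 2: 'b' vs 'e' => DIFFER
  Position 3: 'a' vs 'a' => same
  Position 4: 'c' vs 'b' => DIFFER
Positions that differ: 4

4


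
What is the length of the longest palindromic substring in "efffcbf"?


Input: "efffcbf"
Checking substrings for palindromes:
  [1:4] "fff" (len 3) => palindrome
  [1:3] "ff" (len 2) => palindrome
  [2:4] "ff" (len 2) => palindrome
Longest palindromic substring: "fff" with length 3

3


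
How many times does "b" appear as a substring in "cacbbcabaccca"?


Searching for "b" in "cacbbcabaccca"
Scanning each position:
  Position 0: "c" => no
  Position 1: "a" => no
  Position 2: "c" => no
  Position 3: "b" => MATCH
  Position 4: "b" => MATCH
  Position 5: "c" => no
  Position 6: "a" => no
  Position 7: "b" => MATCH
  Position 8: "a" => no
  Position 9: "c" => no
  Position 10: "c" => no
  Position 11: "c" => no
  Position 12: "a" => no
Total occurrences: 3

3


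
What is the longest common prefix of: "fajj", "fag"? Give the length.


Words: fajj, fag
  Position 0: all 'f' => match
  Position 1: all 'a' => match
  Position 2: ('j', 'g') => mismatch, stop
LCP = "fa" (length 2)

2


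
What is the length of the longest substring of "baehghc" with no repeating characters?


Input: "baehghc"
Sliding window (track last position of each char):
  Position 0 ('b'): window [0,0] length 1 -- new best
  Position 1 ('a'): window [0,1] length 2 -- new best
  Position 2 ('e'): window [0,2] length 3 -- new best
  Position 3 ('h'): window [0,3] length 4 -- new best
  Position 4 ('g'): window [0,4] length 5 -- new best
  Position 5 ('h'): repeat (last at 3), move window start to 4
  Position 5 ('h'): window [4,5] length 2
  Position 6 ('c'): window [4,6] length 3
Longest substring with no repeats: "baehg" with length 5

5


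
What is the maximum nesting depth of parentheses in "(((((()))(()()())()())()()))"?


Input: "(((((()))(()()())()())()()))"
Tracking depth:
  Position 0 '(': depth becomes 1
  Position 1 '(': depth becomes 2
  Position 2 '(': depth becomes 3
  Position 3 '(': depth becomes 4
  Position 4 '(': depth becomes 5
  Position 5 '(': depth becomes 6
  Position 6 ')': depth becomes 5
  Position 7 ')': depth becomes 4
  Position 8 ')': depth becomes 3
  Position 9 '(': depth becomes 4
  Position 10 '(': depth becomes 5
  Position 11 ')': depth becomes 4
  Position 12 '(': depth becomes 5
  Position 13 ')': depth becomes 4
  Position 14 '(': depth becomes 5
  Position 15 ')': depth becomes 4
  Position 16 ')': depth becomes 3
  Position 17 '(': depth becomes 4
  Position 18 ')': depth becomes 3
  Position 19 '(': depth becomes 4
  Position 20 ')': depth becomes 3
  Position 21 ')': depth becomes 2
  Position 22 '(': depth becomes 3
  Position 23 ')': depth becomes 2
  Position 24 '(': depth becomes 3
  Position 25 ')': depth becomes 2
  Position 26 ')': depth becomes 1
  Position 27 ')': depth becomes 0
Maximum depth reached: 6

6


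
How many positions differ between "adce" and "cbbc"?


Comparing "adce" and "cbbc" position by position:
  Position 0: 'a' vs 'c' => DIFFER
  Position 1: 'd' vs 'b' => DIFFER
  Position 2: 'c' vs 'b' => DIFFER
  Position 3: 'e' vs 'c' => DIFFER
Positions that differ: 4

4


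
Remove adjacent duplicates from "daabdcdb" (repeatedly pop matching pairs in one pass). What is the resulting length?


Input: daabdcdb
Stack-based adjacent duplicate removal:
  Read 'd': push. Stack: d
  Read 'a': push. Stack: da
  Read 'a': matches stack top 'a' => pop. Stack: d
  Read 'b': push. Stack: db
  Read 'd': push. Stack: dbd
  Read 'c': push. Stack: dbdc
  Read 'd': push. Stack: dbdcd
  Read 'b': push. Stack: dbdcdb
Final stack: "dbdcdb" (length 6)

6


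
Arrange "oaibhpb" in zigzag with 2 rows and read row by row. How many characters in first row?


Zigzag "oaibhpb" into 2 rows:
Placing characters:
  'o' => row 0
  'a' => row 1
  'i' => row 0
  'b' => row 1
  'h' => row 0
  'p' => row 1
  'b' => row 0
Rows:
  Row 0: "oihb"
  Row 1: "abp"
First row length: 4

4


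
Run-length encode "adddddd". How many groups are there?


Input: adddddd
Scanning for consecutive runs:
  Group 1: 'a' x 1 (positions 0-0)
  Group 2: 'd' x 6 (positions 1-6)
Total groups: 2

2


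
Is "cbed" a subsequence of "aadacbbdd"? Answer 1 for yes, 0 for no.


Check if "cbed" is a subsequence of "aadacbbdd"
Greedy scan:
  Position 0 ('a'): no match needed
  Position 1 ('a'): no match needed
  Position 2 ('d'): no match needed
  Position 3 ('a'): no match needed
  Position 4 ('c'): matches sub[0] = 'c'
  Position 5 ('b'): matches sub[1] = 'b'
  Position 6 ('b'): no match needed
  Position 7 ('d'): no match needed
  Position 8 ('d'): no match needed
Only matched 2/4 characters => not a subsequence

0


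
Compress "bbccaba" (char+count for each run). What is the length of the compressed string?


Input: bbccaba
Runs:
  'b' x 2 => "b2"
  'c' x 2 => "c2"
  'a' x 1 => "a1"
  'b' x 1 => "b1"
  'a' x 1 => "a1"
Compressed: "b2c2a1b1a1"
Compressed length: 10

10


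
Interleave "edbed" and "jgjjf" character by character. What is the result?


Interleaving "edbed" and "jgjjf":
  Position 0: 'e' from first, 'j' from second => "ej"
  Position 1: 'd' from first, 'g' from second => "dg"
  Position 2: 'b' from first, 'j' from second => "bj"
  Position 3: 'e' from first, 'j' from second => "ej"
  Position 4: 'd' from first, 'f' from second => "df"
Result: ejdgbjejdf

ejdgbjejdf


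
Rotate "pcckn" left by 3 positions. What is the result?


Input: "pcckn", rotate left by 3
First 3 characters: "pcc"
Remaining characters: "kn"
Concatenate remaining + first: "kn" + "pcc" = "knpcc"

knpcc


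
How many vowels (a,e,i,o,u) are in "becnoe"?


Input: becnoe
Checking each character:
  'b' at position 0: consonant
  'e' at position 1: vowel (running total: 1)
  'c' at position 2: consonant
  'n' at position 3: consonant
  'o' at position 4: vowel (running total: 2)
  'e' at position 5: vowel (running total: 3)
Total vowels: 3

3


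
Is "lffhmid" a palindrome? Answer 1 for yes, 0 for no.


Input: lffhmid
Reversed: dimhffl
  Compare pos 0 ('l') with pos 6 ('d'): MISMATCH
  Compare pos 1 ('f') with pos 5 ('i'): MISMATCH
  Compare pos 2 ('f') with pos 4 ('m'): MISMATCH
Result: not a palindrome

0


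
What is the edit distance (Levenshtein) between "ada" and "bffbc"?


Computing edit distance: "ada" -> "bffbc"
DP table:
           b    f    f    b    c
      0    1    2    3    4    5
  a   1    1    2    3    4    5
  d   2    2    2    3    4    5
  a   3    3    3    3    4    5
Edit distance = dp[3][5] = 5

5


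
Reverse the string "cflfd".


Input: cflfd
Reading characters right to left:
  Position 4: 'd'
  Position 3: 'f'
  Position 2: 'l'
  Position 1: 'f'
  Position 0: 'c'
Reversed: dflfc

dflfc


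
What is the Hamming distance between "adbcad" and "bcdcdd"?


Comparing "adbcad" and "bcdcdd" position by position:
  Position 0: 'a' vs 'b' => differ
  Position 1: 'd' vs 'c' => differ
  Position 2: 'b' vs 'd' => differ
  Position 3: 'c' vs 'c' => same
  Position 4: 'a' vs 'd' => differ
  Position 5: 'd' vs 'd' => same
Total differences (Hamming distance): 4

4


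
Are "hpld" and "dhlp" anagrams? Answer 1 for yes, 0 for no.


Strings: "hpld", "dhlp"
Sorted first:  dhlp
Sorted second: dhlp
Sorted forms match => anagrams

1


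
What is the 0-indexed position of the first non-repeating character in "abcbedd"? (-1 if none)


Input: abcbedd
Character frequencies:
  'a': 1
  'b': 2
  'c': 1
  'd': 2
  'e': 1
Scanning left to right for freq == 1:
  Position 0 ('a'): unique! => answer = 0

0


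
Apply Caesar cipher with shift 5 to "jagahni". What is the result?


Caesar cipher: shift "jagahni" by 5
  'j' (pos 9) + 5 = pos 14 = 'o'
  'a' (pos 0) + 5 = pos 5 = 'f'
  'g' (pos 6) + 5 = pos 11 = 'l'
  'a' (pos 0) + 5 = pos 5 = 'f'
  'h' (pos 7) + 5 = pos 12 = 'm'
  'n' (pos 13) + 5 = pos 18 = 's'
  'i' (pos 8) + 5 = pos 13 = 'n'
Result: oflfmsn

oflfmsn


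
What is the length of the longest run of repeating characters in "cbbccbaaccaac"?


Input: "cbbccbaaccaac"
Scanning for longest run:
  Position 1 ('b'): new char, reset run to 1
  Position 2 ('b'): continues run of 'b', length=2
  Position 3 ('c'): new char, reset run to 1
  Position 4 ('c'): continues run of 'c', length=2
  Position 5 ('b'): new char, reset run to 1
  Position 6 ('a'): new char, reset run to 1
  Position 7 ('a'): continues run of 'a', length=2
  Position 8 ('c'): new char, reset run to 1
  Position 9 ('c'): continues run of 'c', length=2
  Position 10 ('a'): new char, reset run to 1
  Position 11 ('a'): continues run of 'a', length=2
  Position 12 ('c'): new char, reset run to 1
Longest run: 'b' with length 2

2


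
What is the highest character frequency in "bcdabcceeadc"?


Input: bcdabcceeadc
Character counts:
  'a': 2
  'b': 2
  'c': 4
  'd': 2
  'e': 2
Maximum frequency: 4

4


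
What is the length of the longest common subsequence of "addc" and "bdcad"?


LCS of "addc" and "bdcad"
DP table:
           b    d    c    a    d
      0    0    0    0    0    0
  a   0    0    0    0    1    1
  d   0    0    1    1    1    2
  d   0    0    1    1    1    2
  c   0    0    1    2    2    2
LCS length = dp[4][5] = 2

2


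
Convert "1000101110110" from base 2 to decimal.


Input: "1000101110110" in base 2
Positional expansion:
  Digit '1' (value 1) x 2^12 = 4096
  Digit '0' (value 0) x 2^11 = 0
  Digit '0' (value 0) x 2^10 = 0
  Digit '0' (value 0) x 2^9 = 0
  Digit '1' (value 1) x 2^8 = 256
  Digit '0' (value 0) x 2^7 = 0
  Digit '1' (value 1) x 2^6 = 64
  Digit '1' (value 1) x 2^5 = 32
  Digit '1' (value 1) x 2^4 = 16
  Digit '0' (value 0) x 2^3 = 0
  Digit '1' (value 1) x 2^2 = 4
  Digit '1' (value 1) x 2^1 = 2
  Digit '0' (value 0) x 2^0 = 0
Sum = 4470

4470


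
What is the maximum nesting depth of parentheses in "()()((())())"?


Input: "()()((())())"
Tracking depth:
  Position 0 '(': depth becomes 1
  Position 1 ')': depth becomes 0
  Position 2 '(': depth becomes 1
  Position 3 ')': depth becomes 0
  Position 4 '(': depth becomes 1
  Position 5 '(': depth becomes 2
  Position 6 '(': depth becomes 3
  Position 7 ')': depth becomes 2
  Position 8 ')': depth becomes 1
  Position 9 '(': depth becomes 2
  Position 10 ')': depth becomes 1
  Position 11 ')': depth becomes 0
Maximum depth reached: 3

3


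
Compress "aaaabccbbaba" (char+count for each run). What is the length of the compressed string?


Input: aaaabccbbaba
Runs:
  'a' x 4 => "a4"
  'b' x 1 => "b1"
  'c' x 2 => "c2"
  'b' x 2 => "b2"
  'a' x 1 => "a1"
  'b' x 1 => "b1"
  'a' x 1 => "a1"
Compressed: "a4b1c2b2a1b1a1"
Compressed length: 14

14


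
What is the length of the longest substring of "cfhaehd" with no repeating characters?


Input: "cfhaehd"
Sliding window (track last position of each char):
  Position 0 ('c'): window [0,0] length 1 -- new best
  Position 1 ('f'): window [0,1] length 2 -- new best
  Position 2 ('h'): window [0,2] length 3 -- new best
  Position 3 ('a'): window [0,3] length 4 -- new best
  Position 4 ('e'): window [0,4] length 5 -- new best
  Position 5 ('h'): repeat (last at 2), move window start to 3
  Position 5 ('h'): window [3,5] length 3
  Position 6 ('d'): window [3,6] length 4
Longest substring with no repeats: "cfhae" with length 5

5


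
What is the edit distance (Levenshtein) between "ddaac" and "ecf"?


Computing edit distance: "ddaac" -> "ecf"
DP table:
           e    c    f
      0    1    2    3
  d   1    1    2    3
  d   2    2    2    3
  a   3    3    3    3
  a   4    4    4    4
  c   5    5    4    5
Edit distance = dp[5][3] = 5

5


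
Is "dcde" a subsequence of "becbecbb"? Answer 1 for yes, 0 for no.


Check if "dcde" is a subsequence of "becbecbb"
Greedy scan:
  Position 0 ('b'): no match needed
  Position 1 ('e'): no match needed
  Position 2 ('c'): no match needed
  Position 3 ('b'): no match needed
  Position 4 ('e'): no match needed
  Position 5 ('c'): no match needed
  Position 6 ('b'): no match needed
  Position 7 ('b'): no match needed
Only matched 0/4 characters => not a subsequence

0


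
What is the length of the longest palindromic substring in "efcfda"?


Input: "efcfda"
Checking substrings for palindromes:
  [1:4] "fcf" (len 3) => palindrome
Longest palindromic substring: "fcf" with length 3

3


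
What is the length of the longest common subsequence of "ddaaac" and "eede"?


LCS of "ddaaac" and "eede"
DP table:
           e    e    d    e
      0    0    0    0    0
  d   0    0    0    1    1
  d   0    0    0    1    1
  a   0    0    0    1    1
  a   0    0    0    1    1
  a   0    0    0    1    1
  c   0    0    0    1    1
LCS length = dp[6][4] = 1

1


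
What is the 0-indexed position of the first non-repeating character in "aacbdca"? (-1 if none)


Input: aacbdca
Character frequencies:
  'a': 3
  'b': 1
  'c': 2
  'd': 1
Scanning left to right for freq == 1:
  Position 0 ('a'): freq=3, skip
  Position 1 ('a'): freq=3, skip
  Position 2 ('c'): freq=2, skip
  Position 3 ('b'): unique! => answer = 3

3


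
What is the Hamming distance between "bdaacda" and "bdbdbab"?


Comparing "bdaacda" and "bdbdbab" position by position:
  Position 0: 'b' vs 'b' => same
  Position 1: 'd' vs 'd' => same
  Position 2: 'a' vs 'b' => differ
  Position 3: 'a' vs 'd' => differ
  Position 4: 'c' vs 'b' => differ
  Position 5: 'd' vs 'a' => differ
  Position 6: 'a' vs 'b' => differ
Total differences (Hamming distance): 5

5


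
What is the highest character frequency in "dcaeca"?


Input: dcaeca
Character counts:
  'a': 2
  'c': 2
  'd': 1
  'e': 1
Maximum frequency: 2

2


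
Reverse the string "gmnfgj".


Input: gmnfgj
Reading characters right to left:
  Position 5: 'j'
  Position 4: 'g'
  Position 3: 'f'
  Position 2: 'n'
  Position 1: 'm'
  Position 0: 'g'
Reversed: jgfnmg

jgfnmg


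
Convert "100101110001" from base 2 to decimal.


Input: "100101110001" in base 2
Positional expansion:
  Digit '1' (value 1) x 2^11 = 2048
  Digit '0' (value 0) x 2^10 = 0
  Digit '0' (value 0) x 2^9 = 0
  Digit '1' (value 1) x 2^8 = 256
  Digit '0' (value 0) x 2^7 = 0
  Digit '1' (value 1) x 2^6 = 64
  Digit '1' (value 1) x 2^5 = 32
  Digit '1' (value 1) x 2^4 = 16
  Digit '0' (value 0) x 2^3 = 0
  Digit '0' (value 0) x 2^2 = 0
  Digit '0' (value 0) x 2^1 = 0
  Digit '1' (value 1) x 2^0 = 1
Sum = 2417

2417


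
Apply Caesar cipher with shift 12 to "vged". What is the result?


Caesar cipher: shift "vged" by 12
  'v' (pos 21) + 12 = pos 7 = 'h'
  'g' (pos 6) + 12 = pos 18 = 's'
  'e' (pos 4) + 12 = pos 16 = 'q'
  'd' (pos 3) + 12 = pos 15 = 'p'
Result: hsqp

hsqp


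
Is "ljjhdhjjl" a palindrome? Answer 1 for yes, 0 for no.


Input: ljjhdhjjl
Reversed: ljjhdhjjl
  Compare pos 0 ('l') with pos 8 ('l'): match
  Compare pos 1 ('j') with pos 7 ('j'): match
  Compare pos 2 ('j') with pos 6 ('j'): match
  Compare pos 3 ('h') with pos 5 ('h'): match
Result: palindrome

1


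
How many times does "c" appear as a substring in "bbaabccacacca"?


Searching for "c" in "bbaabccacacca"
Scanning each position:
  Position 0: "b" => no
  Position 1: "b" => no
  Position 2: "a" => no
  Position 3: "a" => no
  Position 4: "b" => no
  Position 5: "c" => MATCH
  Position 6: "c" => MATCH
  Position 7: "a" => no
  Position 8: "c" => MATCH
  Position 9: "a" => no
  Position 10: "c" => MATCH
  Position 11: "c" => MATCH
  Position 12: "a" => no
Total occurrences: 5

5


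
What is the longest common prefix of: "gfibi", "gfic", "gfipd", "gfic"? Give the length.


Words: gfibi, gfic, gfipd, gfic
  Position 0: all 'g' => match
  Position 1: all 'f' => match
  Position 2: all 'i' => match
  Position 3: ('b', 'c', 'p', 'c') => mismatch, stop
LCP = "gfi" (length 3)

3


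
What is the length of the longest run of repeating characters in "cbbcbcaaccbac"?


Input: "cbbcbcaaccbac"
Scanning for longest run:
  Position 1 ('b'): new char, reset run to 1
  Position 2 ('b'): continues run of 'b', length=2
  Position 3 ('c'): new char, reset run to 1
  Position 4 ('b'): new char, reset run to 1
  Position 5 ('c'): new char, reset run to 1
  Position 6 ('a'): new char, reset run to 1
  Position 7 ('a'): continues run of 'a', length=2
  Position 8 ('c'): new char, reset run to 1
  Position 9 ('c'): continues run of 'c', length=2
  Position 10 ('b'): new char, reset run to 1
  Position 11 ('a'): new char, reset run to 1
  Position 12 ('c'): new char, reset run to 1
Longest run: 'b' with length 2

2


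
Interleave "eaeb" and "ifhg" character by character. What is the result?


Interleaving "eaeb" and "ifhg":
  Position 0: 'e' from first, 'i' from second => "ei"
  Position 1: 'a' from first, 'f' from second => "af"
  Position 2: 'e' from first, 'h' from second => "eh"
  Position 3: 'b' from first, 'g' from second => "bg"
Result: eiafehbg

eiafehbg


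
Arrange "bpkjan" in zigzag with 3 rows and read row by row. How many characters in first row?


Zigzag "bpkjan" into 3 rows:
Placing characters:
  'b' => row 0
  'p' => row 1
  'k' => row 2
  'j' => row 1
  'a' => row 0
  'n' => row 1
Rows:
  Row 0: "ba"
  Row 1: "pjn"
  Row 2: "k"
First row length: 2

2


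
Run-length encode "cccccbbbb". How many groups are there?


Input: cccccbbbb
Scanning for consecutive runs:
  Group 1: 'c' x 5 (positions 0-4)
  Group 2: 'b' x 4 (positions 5-8)
Total groups: 2

2


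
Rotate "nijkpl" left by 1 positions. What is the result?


Input: "nijkpl", rotate left by 1
First 1 characters: "n"
Remaining characters: "ijkpl"
Concatenate remaining + first: "ijkpl" + "n" = "ijkpln"

ijkpln


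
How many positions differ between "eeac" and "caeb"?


Comparing "eeac" and "caeb" position by position:
  Position 0: 'e' vs 'c' => DIFFER
  Position 1: 'e' vs 'a' => DIFFER
  Position 2: 'a' vs 'e' => DIFFER
  Position 3: 'c' vs 'b' => DIFFER
Positions that differ: 4

4


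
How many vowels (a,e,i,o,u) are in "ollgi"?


Input: ollgi
Checking each character:
  'o' at position 0: vowel (running total: 1)
  'l' at position 1: consonant
  'l' at position 2: consonant
  'g' at position 3: consonant
  'i' at position 4: vowel (running total: 2)
Total vowels: 2

2


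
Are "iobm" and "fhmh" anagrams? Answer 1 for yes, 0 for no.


Strings: "iobm", "fhmh"
Sorted first:  bimo
Sorted second: fhhm
Differ at position 0: 'b' vs 'f' => not anagrams

0


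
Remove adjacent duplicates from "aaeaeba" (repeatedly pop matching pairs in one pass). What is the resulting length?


Input: aaeaeba
Stack-based adjacent duplicate removal:
  Read 'a': push. Stack: a
  Read 'a': matches stack top 'a' => pop. Stack: (empty)
  Read 'e': push. Stack: e
  Read 'a': push. Stack: ea
  Read 'e': push. Stack: eae
  Read 'b': push. Stack: eaeb
  Read 'a': push. Stack: eaeba
Final stack: "eaeba" (length 5)

5


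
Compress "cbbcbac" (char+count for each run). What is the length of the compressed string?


Input: cbbcbac
Runs:
  'c' x 1 => "c1"
  'b' x 2 => "b2"
  'c' x 1 => "c1"
  'b' x 1 => "b1"
  'a' x 1 => "a1"
  'c' x 1 => "c1"
Compressed: "c1b2c1b1a1c1"
Compressed length: 12

12


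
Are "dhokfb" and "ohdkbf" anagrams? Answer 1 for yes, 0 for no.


Strings: "dhokfb", "ohdkbf"
Sorted first:  bdfhko
Sorted second: bdfhko
Sorted forms match => anagrams

1


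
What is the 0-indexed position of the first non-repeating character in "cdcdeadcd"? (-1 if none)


Input: cdcdeadcd
Character frequencies:
  'a': 1
  'c': 3
  'd': 4
  'e': 1
Scanning left to right for freq == 1:
  Position 0 ('c'): freq=3, skip
  Position 1 ('d'): freq=4, skip
  Position 2 ('c'): freq=3, skip
  Position 3 ('d'): freq=4, skip
  Position 4 ('e'): unique! => answer = 4

4


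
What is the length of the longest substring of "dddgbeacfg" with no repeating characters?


Input: "dddgbeacfg"
Sliding window (track last position of each char):
  Position 0 ('d'): window [0,0] length 1 -- new best
  Position 1 ('d'): repeat (last at 0), move window start to 1
  Position 1 ('d'): window [1,1] length 1
  Position 2 ('d'): repeat (last at 1), move window start to 2
  Position 2 ('d'): window [2,2] length 1
  Position 3 ('g'): window [2,3] length 2 -- new best
  Position 4 ('b'): window [2,4] length 3 -- new best
  Position 5 ('e'): window [2,5] length 4 -- new best
  Position 6 ('a'): window [2,6] length 5 -- new best
  Position 7 ('c'): window [2,7] length 6 -- new best
  Position 8 ('f'): window [2,8] length 7 -- new best
  Position 9 ('g'): repeat (last at 3), move window start to 4
  Position 9 ('g'): window [4,9] length 6
Longest substring with no repeats: "dgbeacf" with length 7

7


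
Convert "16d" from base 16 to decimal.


Input: "16d" in base 16
Positional expansion:
  Digit '1' (value 1) x 16^2 = 256
  Digit '6' (value 6) x 16^1 = 96
  Digit 'd' (value 13) x 16^0 = 13
Sum = 365

365


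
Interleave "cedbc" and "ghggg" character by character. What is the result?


Interleaving "cedbc" and "ghggg":
  Position 0: 'c' from first, 'g' from second => "cg"
  Position 1: 'e' from first, 'h' from second => "eh"
  Position 2: 'd' from first, 'g' from second => "dg"
  Position 3: 'b' from first, 'g' from second => "bg"
  Position 4: 'c' from first, 'g' from second => "cg"
Result: cgehdgbgcg

cgehdgbgcg


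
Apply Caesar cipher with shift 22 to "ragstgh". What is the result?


Caesar cipher: shift "ragstgh" by 22
  'r' (pos 17) + 22 = pos 13 = 'n'
  'a' (pos 0) + 22 = pos 22 = 'w'
  'g' (pos 6) + 22 = pos 2 = 'c'
  's' (pos 18) + 22 = pos 14 = 'o'
  't' (pos 19) + 22 = pos 15 = 'p'
  'g' (pos 6) + 22 = pos 2 = 'c'
  'h' (pos 7) + 22 = pos 3 = 'd'
Result: nwcopcd

nwcopcd


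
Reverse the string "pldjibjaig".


Input: pldjibjaig
Reading characters right to left:
  Position 9: 'g'
  Position 8: 'i'
  Position 7: 'a'
  Position 6: 'j'
  Position 5: 'b'
  Position 4: 'i'
  Position 3: 'j'
  Position 2: 'd'
  Position 1: 'l'
  Position 0: 'p'
Reversed: giajbijdlp

giajbijdlp


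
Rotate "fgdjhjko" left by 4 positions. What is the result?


Input: "fgdjhjko", rotate left by 4
First 4 characters: "fgdj"
Remaining characters: "hjko"
Concatenate remaining + first: "hjko" + "fgdj" = "hjkofgdj"

hjkofgdj


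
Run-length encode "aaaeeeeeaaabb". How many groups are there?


Input: aaaeeeeeaaabb
Scanning for consecutive runs:
  Group 1: 'a' x 3 (positions 0-2)
  Group 2: 'e' x 5 (positions 3-7)
  Group 3: 'a' x 3 (positions 8-10)
  Group 4: 'b' x 2 (positions 11-12)
Total groups: 4

4


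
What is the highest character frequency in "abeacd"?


Input: abeacd
Character counts:
  'a': 2
  'b': 1
  'c': 1
  'd': 1
  'e': 1
Maximum frequency: 2

2


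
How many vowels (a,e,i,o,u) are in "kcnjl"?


Input: kcnjl
Checking each character:
  'k' at position 0: consonant
  'c' at position 1: consonant
  'n' at position 2: consonant
  'j' at position 3: consonant
  'l' at position 4: consonant
Total vowels: 0

0


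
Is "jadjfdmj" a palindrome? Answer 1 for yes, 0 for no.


Input: jadjfdmj
Reversed: jmdfjdaj
  Compare pos 0 ('j') with pos 7 ('j'): match
  Compare pos 1 ('a') with pos 6 ('m'): MISMATCH
  Compare pos 2 ('d') with pos 5 ('d'): match
  Compare pos 3 ('j') with pos 4 ('f'): MISMATCH
Result: not a palindrome

0


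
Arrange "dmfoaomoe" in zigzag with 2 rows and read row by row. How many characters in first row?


Zigzag "dmfoaomoe" into 2 rows:
Placing characters:
  'd' => row 0
  'm' => row 1
  'f' => row 0
  'o' => row 1
  'a' => row 0
  'o' => row 1
  'm' => row 0
  'o' => row 1
  'e' => row 0
Rows:
  Row 0: "dfame"
  Row 1: "mooo"
First row length: 5

5


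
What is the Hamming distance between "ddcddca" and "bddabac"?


Comparing "ddcddca" and "bddabac" position by position:
  Position 0: 'd' vs 'b' => differ
  Position 1: 'd' vs 'd' => same
  Position 2: 'c' vs 'd' => differ
  Position 3: 'd' vs 'a' => differ
  Position 4: 'd' vs 'b' => differ
  Position 5: 'c' vs 'a' => differ
  Position 6: 'a' vs 'c' => differ
Total differences (Hamming distance): 6

6


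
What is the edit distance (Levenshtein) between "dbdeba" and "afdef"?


Computing edit distance: "dbdeba" -> "afdef"
DP table:
           a    f    d    e    f
      0    1    2    3    4    5
  d   1    1    2    2    3    4
  b   2    2    2    3    3    4
  d   3    3    3    2    3    4
  e   4    4    4    3    2    3
  b   5    5    5    4    3    3
  a   6    5    6    5    4    4
Edit distance = dp[6][5] = 4

4


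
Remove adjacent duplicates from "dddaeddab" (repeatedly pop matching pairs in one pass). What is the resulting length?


Input: dddaeddab
Stack-based adjacent duplicate removal:
  Read 'd': push. Stack: d
  Read 'd': matches stack top 'd' => pop. Stack: (empty)
  Read 'd': push. Stack: d
  Read 'a': push. Stack: da
  Read 'e': push. Stack: dae
  Read 'd': push. Stack: daed
  Read 'd': matches stack top 'd' => pop. Stack: dae
  Read 'a': push. Stack: daea
  Read 'b': push. Stack: daeab
Final stack: "daeab" (length 5)

5


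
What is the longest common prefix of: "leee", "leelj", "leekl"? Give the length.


Words: leee, leelj, leekl
  Position 0: all 'l' => match
  Position 1: all 'e' => match
  Position 2: all 'e' => match
  Position 3: ('e', 'l', 'k') => mismatch, stop
LCP = "lee" (length 3)

3


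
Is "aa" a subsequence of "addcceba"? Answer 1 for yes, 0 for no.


Check if "aa" is a subsequence of "addcceba"
Greedy scan:
  Position 0 ('a'): matches sub[0] = 'a'
  Position 1 ('d'): no match needed
  Position 2 ('d'): no match needed
  Position 3 ('c'): no match needed
  Position 4 ('c'): no match needed
  Position 5 ('e'): no match needed
  Position 6 ('b'): no match needed
  Position 7 ('a'): matches sub[1] = 'a'
All 2 characters matched => is a subsequence

1


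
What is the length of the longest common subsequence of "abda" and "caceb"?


LCS of "abda" and "caceb"
DP table:
           c    a    c    e    b
      0    0    0    0    0    0
  a   0    0    1    1    1    1
  b   0    0    1    1    1    2
  d   0    0    1    1    1    2
  a   0    0    1    1    1    2
LCS length = dp[4][5] = 2

2


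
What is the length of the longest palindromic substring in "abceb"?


Input: "abceb"
Checking substrings for palindromes:
  No multi-char palindromic substrings found
Longest palindromic substring: "a" with length 1

1


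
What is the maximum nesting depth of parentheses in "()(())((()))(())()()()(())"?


Input: "()(())((()))(())()()()(())"
Tracking depth:
  Position 0 '(': depth becomes 1
  Position 1 ')': depth becomes 0
  Position 2 '(': depth becomes 1
  Position 3 '(': depth becomes 2
  Position 4 ')': depth becomes 1
  Position 5 ')': depth becomes 0
  Position 6 '(': depth becomes 1
  Position 7 '(': depth becomes 2
  Position 8 '(': depth becomes 3
  Position 9 ')': depth becomes 2
  Position 10 ')': depth becomes 1
  Position 11 ')': depth becomes 0
  Position 12 '(': depth becomes 1
  Position 13 '(': depth becomes 2
  Position 14 ')': depth becomes 1
  Position 15 ')': depth becomes 0
  Position 16 '(': depth becomes 1
  Position 17 ')': depth becomes 0
  Position 18 '(': depth becomes 1
  Position 19 ')': depth becomes 0
  Position 20 '(': depth becomes 1
  Position 21 ')': depth becomes 0
  Position 22 '(': depth becomes 1
  Position 23 '(': depth becomes 2
  Position 24 ')': depth becomes 1
  Position 25 ')': depth becomes 0
Maximum depth reached: 3

3


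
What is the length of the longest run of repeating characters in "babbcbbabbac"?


Input: "babbcbbabbac"
Scanning for longest run:
  Position 1 ('a'): new char, reset run to 1
  Position 2 ('b'): new char, reset run to 1
  Position 3 ('b'): continues run of 'b', length=2
  Position 4 ('c'): new char, reset run to 1
  Position 5 ('b'): new char, reset run to 1
  Position 6 ('b'): continues run of 'b', length=2
  Position 7 ('a'): new char, reset run to 1
  Position 8 ('b'): new char, reset run to 1
  Position 9 ('b'): continues run of 'b', length=2
  Position 10 ('a'): new char, reset run to 1
  Position 11 ('c'): new char, reset run to 1
Longest run: 'b' with length 2

2
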